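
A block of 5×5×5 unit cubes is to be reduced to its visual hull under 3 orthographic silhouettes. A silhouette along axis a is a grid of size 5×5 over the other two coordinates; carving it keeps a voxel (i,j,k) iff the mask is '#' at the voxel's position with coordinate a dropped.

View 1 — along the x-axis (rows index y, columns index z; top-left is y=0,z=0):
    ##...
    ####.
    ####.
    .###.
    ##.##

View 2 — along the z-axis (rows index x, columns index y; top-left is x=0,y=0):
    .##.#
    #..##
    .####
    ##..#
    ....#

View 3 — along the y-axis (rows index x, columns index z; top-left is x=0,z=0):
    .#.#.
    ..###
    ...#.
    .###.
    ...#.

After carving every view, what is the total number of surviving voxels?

voxel count = 21

initial block: 5^3 = 125
after view 1 [x-axis, 17 of 25 cells solid] → remaining = 85
after view 2 [z-axis, 14 of 25 cells solid] → remaining = 50
after view 3 [y-axis, 10 of 25 cells solid] → remaining = 21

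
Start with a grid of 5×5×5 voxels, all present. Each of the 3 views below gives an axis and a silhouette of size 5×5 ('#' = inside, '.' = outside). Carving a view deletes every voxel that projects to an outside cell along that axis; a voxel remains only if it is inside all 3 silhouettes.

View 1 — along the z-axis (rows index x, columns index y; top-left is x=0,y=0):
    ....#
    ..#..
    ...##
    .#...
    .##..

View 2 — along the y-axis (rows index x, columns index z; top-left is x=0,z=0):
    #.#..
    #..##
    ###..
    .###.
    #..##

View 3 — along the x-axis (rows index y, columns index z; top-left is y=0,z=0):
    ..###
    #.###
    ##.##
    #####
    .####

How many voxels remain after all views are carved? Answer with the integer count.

full grid |V| = 125
[1] z-view keeps 7 columns → grid now 35
[2] y-view keeps 14 columns → grid now 20
[3] x-view keeps 20 columns → grid now 17

17 voxels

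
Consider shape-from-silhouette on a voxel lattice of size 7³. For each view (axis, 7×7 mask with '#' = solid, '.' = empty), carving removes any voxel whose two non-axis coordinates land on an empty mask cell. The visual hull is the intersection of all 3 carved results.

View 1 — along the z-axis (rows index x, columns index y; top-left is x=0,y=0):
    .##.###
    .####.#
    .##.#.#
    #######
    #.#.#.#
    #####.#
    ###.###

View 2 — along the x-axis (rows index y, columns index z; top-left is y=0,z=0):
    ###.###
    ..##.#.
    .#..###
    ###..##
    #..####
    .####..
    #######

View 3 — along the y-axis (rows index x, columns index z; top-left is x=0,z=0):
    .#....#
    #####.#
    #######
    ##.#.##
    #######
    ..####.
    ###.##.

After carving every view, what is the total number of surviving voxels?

start: 7×7×7 = 343 voxels
after view 1 [z-axis, 37 of 49 cells solid] → remaining = 259
after view 2 [x-axis, 34 of 49 cells solid] → remaining = 181
after view 3 [y-axis, 36 of 49 cells solid] → remaining = 128

|visual hull| = 128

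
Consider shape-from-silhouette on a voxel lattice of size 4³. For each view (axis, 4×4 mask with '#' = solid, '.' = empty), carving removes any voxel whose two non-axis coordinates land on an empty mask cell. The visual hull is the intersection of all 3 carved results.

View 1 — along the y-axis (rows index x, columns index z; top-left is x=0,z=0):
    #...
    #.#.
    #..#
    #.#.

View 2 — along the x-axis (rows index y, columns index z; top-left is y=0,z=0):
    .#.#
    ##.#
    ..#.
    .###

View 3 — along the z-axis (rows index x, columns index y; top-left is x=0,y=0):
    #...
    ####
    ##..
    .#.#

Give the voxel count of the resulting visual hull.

full grid |V| = 64
carve view 1 (along y, XZ-mask fill 7/16): 28 voxels remain
carve view 2 (along x, YZ-mask fill 9/16): 11 voxels remain
carve view 3 (along z, XY-mask fill 9/16): 8 voxels remain

8 voxels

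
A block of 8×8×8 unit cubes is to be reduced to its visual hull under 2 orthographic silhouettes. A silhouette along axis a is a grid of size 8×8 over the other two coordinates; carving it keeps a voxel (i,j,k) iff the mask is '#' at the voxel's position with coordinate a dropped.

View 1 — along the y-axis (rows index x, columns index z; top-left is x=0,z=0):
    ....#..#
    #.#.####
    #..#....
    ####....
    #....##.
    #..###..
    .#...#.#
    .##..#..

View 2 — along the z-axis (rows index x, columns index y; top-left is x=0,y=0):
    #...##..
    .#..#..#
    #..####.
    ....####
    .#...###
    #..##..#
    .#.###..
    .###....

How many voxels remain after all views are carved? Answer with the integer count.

|visual hull| = 99

before carving: 512 voxels (8×8×8)
after view 1 [y-axis, 27 of 64 cells solid] → remaining = 216
after view 2 [z-axis, 30 of 64 cells solid] → remaining = 99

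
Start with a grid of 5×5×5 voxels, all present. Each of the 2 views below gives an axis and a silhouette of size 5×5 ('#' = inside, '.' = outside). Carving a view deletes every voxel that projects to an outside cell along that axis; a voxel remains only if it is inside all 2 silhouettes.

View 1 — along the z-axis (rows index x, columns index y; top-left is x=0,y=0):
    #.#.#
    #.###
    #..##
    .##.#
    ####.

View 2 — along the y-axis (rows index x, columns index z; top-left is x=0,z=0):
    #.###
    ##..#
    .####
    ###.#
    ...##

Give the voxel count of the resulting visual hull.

remaining voxels: 56

start: 5×5×5 = 125 voxels
step 1: project along z, AND mask (17/25) → |grid| = 85
step 2: project along y, AND mask (17/25) → |grid| = 56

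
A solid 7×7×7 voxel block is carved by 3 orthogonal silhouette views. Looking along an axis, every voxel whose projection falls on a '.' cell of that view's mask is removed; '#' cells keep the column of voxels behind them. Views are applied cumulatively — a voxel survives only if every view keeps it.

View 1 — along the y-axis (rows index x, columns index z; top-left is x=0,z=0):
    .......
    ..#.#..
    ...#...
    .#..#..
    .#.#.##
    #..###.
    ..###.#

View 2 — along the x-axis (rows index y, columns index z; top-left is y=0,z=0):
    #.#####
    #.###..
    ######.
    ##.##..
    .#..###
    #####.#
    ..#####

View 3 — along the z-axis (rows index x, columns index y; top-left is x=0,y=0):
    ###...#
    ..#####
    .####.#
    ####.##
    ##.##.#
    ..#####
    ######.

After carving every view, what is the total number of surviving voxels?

|visual hull| = 66

full grid |V| = 343
[1] y-view keeps 17 columns → grid now 119
[2] x-view keeps 35 columns → grid now 91
[3] z-view keeps 36 columns → grid now 66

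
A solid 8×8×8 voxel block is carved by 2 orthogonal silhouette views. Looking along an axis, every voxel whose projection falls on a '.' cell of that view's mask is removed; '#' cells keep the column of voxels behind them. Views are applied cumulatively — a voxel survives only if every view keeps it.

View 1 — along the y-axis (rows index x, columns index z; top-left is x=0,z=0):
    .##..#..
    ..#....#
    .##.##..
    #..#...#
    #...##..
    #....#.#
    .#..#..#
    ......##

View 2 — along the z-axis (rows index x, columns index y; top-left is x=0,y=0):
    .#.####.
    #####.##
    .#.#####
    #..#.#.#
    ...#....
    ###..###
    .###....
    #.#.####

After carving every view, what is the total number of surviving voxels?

start: 8×8×8 = 512 voxels
V1 y: intersect with XZ mask (23 set) -- 184 left
V2 z: intersect with XY mask (38 set) -- 107 left

107 voxels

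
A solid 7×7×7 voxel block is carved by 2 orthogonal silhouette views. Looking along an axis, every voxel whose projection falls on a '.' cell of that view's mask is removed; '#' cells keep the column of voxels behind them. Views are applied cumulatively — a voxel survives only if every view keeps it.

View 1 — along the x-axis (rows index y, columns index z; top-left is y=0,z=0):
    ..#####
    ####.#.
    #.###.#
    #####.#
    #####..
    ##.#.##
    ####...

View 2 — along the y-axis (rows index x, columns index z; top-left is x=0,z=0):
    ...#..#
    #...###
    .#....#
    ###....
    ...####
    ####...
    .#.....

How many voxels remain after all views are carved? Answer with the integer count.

full grid |V| = 343
V1 x: intersect with YZ mask (35 set) -- 245 left
V2 y: intersect with XZ mask (20 set) -- 101 left

remaining voxels: 101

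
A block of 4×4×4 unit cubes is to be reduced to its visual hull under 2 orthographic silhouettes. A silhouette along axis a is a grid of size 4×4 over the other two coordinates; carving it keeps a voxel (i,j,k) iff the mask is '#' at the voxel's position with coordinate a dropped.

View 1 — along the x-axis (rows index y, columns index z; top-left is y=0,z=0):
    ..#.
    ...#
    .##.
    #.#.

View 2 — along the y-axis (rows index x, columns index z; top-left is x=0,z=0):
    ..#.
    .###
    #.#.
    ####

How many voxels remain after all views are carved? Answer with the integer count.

18 voxels

before carving: 64 voxels (4×4×4)
step 1: project along x, AND mask (6/16) → |grid| = 24
step 2: project along y, AND mask (10/16) → |grid| = 18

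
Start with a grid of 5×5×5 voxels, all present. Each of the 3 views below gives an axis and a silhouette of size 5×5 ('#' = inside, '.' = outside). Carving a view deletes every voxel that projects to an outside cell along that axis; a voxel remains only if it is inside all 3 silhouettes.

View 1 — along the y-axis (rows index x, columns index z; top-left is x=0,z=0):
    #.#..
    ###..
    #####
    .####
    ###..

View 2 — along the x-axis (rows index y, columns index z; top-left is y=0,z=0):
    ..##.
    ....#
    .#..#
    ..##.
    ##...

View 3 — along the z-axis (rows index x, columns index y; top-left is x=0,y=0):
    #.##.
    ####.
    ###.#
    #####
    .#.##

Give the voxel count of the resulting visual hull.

before carving: 125 voxels (5×5×5)
  1. axis=1 (XZ plane), |mask|=17  ⇒  voxels=85
  2. axis=0 (YZ plane), |mask|=9  ⇒  voxels=30
  3. axis=2 (XY plane), |mask|=19  ⇒  voxels=23

voxel count = 23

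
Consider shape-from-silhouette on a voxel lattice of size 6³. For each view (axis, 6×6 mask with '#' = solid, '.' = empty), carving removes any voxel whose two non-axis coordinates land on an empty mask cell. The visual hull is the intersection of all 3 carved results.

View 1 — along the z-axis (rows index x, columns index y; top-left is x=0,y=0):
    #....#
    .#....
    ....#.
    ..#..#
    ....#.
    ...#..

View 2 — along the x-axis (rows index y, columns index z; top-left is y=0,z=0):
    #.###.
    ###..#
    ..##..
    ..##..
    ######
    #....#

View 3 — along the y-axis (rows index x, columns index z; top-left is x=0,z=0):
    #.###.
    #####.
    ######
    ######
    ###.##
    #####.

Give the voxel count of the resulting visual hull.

initial block: 6^3 = 216
V1 z: intersect with XY mask (8 set) -- 48 left
V2 x: intersect with YZ mask (20 set) -- 28 left
V3 y: intersect with XZ mask (31 set) -- 25 left

25 voxels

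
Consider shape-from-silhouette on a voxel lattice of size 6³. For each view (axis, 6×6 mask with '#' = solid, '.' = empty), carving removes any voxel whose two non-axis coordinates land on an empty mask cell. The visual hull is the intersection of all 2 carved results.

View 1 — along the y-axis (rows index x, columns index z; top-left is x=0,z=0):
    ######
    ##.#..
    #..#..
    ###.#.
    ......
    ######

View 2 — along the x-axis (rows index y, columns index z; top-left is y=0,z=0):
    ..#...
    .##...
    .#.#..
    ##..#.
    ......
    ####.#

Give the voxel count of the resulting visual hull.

before carving: 216 voxels (6×6×6)
[1] y-view keeps 21 columns → grid now 126
[2] x-view keeps 13 columns → grid now 48

48 voxels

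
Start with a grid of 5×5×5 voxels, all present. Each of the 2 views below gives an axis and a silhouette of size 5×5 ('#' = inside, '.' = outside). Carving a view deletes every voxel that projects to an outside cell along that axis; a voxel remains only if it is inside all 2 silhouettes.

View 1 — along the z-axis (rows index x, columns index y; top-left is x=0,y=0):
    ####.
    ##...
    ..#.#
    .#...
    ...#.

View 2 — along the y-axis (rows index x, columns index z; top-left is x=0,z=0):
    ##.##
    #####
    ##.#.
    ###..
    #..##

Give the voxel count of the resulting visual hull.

initial block: 5^3 = 125
step 1: project along z, AND mask (10/25) → |grid| = 50
step 2: project along y, AND mask (18/25) → |grid| = 38

|visual hull| = 38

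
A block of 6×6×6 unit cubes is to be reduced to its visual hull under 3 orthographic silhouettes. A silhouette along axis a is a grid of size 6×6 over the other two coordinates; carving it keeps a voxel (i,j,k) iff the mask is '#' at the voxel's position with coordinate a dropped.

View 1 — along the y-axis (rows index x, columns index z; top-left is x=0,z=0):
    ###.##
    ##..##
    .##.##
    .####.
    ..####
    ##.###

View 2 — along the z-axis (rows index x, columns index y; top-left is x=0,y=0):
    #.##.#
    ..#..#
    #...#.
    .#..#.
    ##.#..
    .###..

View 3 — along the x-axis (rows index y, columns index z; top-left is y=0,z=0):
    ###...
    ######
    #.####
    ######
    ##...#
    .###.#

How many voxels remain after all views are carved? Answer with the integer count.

full grid |V| = 216
  1. axis=1 (XZ plane), |mask|=26  ⇒  voxels=156
  2. axis=2 (XY plane), |mask|=16  ⇒  voxels=71
  3. axis=0 (YZ plane), |mask|=27  ⇒  voxels=52

52 voxels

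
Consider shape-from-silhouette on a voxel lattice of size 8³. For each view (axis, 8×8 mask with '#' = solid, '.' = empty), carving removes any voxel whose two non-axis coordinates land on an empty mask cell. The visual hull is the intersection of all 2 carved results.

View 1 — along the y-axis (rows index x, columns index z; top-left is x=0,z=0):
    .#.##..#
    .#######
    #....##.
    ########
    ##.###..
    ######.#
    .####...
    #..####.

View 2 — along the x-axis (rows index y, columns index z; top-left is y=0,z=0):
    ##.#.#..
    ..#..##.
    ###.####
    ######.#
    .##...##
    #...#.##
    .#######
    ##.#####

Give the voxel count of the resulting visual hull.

start: 8×8×8 = 512 voxels
  1. axis=1 (XZ plane), |mask|=43  ⇒  voxels=344
  2. axis=0 (YZ plane), |mask|=43  ⇒  voxels=228

voxel count = 228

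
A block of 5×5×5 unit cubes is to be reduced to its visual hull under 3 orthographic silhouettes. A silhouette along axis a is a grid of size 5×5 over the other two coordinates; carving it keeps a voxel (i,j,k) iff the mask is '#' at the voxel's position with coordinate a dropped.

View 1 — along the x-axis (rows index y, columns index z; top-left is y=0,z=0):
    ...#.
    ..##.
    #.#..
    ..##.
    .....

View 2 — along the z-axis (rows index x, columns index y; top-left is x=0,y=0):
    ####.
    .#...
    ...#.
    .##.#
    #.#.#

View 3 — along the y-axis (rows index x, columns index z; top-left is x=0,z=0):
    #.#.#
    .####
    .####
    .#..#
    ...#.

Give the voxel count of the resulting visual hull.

initial block: 5^3 = 125
V1 x: intersect with YZ mask (7 set) -- 35 left
V2 z: intersect with XY mask (12 set) -- 18 left
V3 y: intersect with XZ mask (14 set) -- 9 left

9 voxels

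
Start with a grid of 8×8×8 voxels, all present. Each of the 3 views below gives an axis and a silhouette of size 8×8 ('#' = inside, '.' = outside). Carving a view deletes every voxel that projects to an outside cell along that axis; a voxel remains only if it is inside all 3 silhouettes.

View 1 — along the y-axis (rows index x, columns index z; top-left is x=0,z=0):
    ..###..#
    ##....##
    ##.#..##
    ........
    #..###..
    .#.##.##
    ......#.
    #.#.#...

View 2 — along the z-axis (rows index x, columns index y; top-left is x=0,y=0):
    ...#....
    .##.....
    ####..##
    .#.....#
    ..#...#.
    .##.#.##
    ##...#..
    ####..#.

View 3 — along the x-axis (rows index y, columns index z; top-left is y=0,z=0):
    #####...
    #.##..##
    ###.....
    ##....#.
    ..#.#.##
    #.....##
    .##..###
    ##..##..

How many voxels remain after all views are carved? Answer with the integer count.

remaining voxels: 47

start: 8×8×8 = 512 voxels
V1 y: intersect with XZ mask (26 set) -- 208 left
V2 z: intersect with XY mask (26 set) -- 93 left
V3 x: intersect with YZ mask (32 set) -- 47 left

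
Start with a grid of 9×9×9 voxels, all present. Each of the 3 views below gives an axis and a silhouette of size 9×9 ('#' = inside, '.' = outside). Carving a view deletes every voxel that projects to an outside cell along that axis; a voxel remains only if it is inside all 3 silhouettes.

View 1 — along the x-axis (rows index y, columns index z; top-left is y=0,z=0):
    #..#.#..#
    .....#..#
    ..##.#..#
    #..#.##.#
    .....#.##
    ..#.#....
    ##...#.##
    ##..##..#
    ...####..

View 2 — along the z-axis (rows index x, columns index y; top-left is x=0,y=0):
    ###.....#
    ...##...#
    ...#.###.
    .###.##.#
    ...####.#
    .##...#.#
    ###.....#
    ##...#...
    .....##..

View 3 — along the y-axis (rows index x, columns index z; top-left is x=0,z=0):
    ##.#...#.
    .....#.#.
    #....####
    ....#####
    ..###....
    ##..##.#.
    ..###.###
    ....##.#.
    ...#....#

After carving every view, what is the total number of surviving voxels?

full grid |V| = 729
after view 1 [x-axis, 34 of 81 cells solid] → remaining = 306
after view 2 [z-axis, 35 of 81 cells solid] → remaining = 128
after view 3 [y-axis, 35 of 81 cells solid] → remaining = 59

59 voxels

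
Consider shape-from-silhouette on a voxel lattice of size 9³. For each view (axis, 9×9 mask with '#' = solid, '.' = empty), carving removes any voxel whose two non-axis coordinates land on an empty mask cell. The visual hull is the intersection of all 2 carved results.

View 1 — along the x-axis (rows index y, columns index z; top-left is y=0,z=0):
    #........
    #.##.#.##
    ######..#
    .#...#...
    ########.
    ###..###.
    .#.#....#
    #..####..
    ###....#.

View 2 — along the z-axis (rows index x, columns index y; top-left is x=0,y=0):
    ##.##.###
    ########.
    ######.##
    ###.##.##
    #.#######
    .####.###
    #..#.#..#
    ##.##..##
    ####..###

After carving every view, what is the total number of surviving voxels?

voxel count = 281

initial block: 9^3 = 729
V1 x: intersect with YZ mask (42 set) -- 378 left
V2 z: intersect with XY mask (62 set) -- 281 left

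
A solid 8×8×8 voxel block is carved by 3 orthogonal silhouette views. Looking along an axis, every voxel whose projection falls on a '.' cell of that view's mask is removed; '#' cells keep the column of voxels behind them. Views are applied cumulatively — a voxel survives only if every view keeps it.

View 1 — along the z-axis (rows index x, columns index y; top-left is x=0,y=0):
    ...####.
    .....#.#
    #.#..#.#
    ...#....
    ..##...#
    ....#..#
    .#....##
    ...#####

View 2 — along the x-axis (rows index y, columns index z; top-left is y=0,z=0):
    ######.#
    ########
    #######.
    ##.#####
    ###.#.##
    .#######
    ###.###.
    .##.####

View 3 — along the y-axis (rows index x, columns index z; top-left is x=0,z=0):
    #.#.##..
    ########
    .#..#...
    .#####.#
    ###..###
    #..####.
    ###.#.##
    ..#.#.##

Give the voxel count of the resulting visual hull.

before carving: 512 voxels (8×8×8)
after view 1 [z-axis, 24 of 64 cells solid] → remaining = 192
after view 2 [x-axis, 54 of 64 cells solid] → remaining = 157
after view 3 [y-axis, 41 of 64 cells solid] → remaining = 94

voxel count = 94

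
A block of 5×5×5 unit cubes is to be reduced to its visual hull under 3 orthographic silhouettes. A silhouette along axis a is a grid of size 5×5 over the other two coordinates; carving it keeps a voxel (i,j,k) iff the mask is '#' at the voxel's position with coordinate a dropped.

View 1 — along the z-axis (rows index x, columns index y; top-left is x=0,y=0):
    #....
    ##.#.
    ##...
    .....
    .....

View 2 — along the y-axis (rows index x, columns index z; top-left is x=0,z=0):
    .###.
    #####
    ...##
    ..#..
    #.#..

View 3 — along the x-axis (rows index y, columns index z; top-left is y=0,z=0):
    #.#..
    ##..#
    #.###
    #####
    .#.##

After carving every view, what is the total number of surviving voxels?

before carving: 125 voxels (5×5×5)
  1. axis=2 (XY plane), |mask|=6  ⇒  voxels=30
  2. axis=1 (XZ plane), |mask|=13  ⇒  voxels=22
  3. axis=0 (YZ plane), |mask|=17  ⇒  voxels=12

12 voxels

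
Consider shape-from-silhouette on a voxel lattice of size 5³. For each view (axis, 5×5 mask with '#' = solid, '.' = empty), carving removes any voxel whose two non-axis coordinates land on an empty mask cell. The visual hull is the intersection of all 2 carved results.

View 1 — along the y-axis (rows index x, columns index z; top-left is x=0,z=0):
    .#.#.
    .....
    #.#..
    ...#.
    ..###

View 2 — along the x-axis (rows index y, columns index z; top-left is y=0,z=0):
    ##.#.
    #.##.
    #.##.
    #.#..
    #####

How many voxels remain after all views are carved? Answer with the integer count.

voxel count = 28

initial block: 5^3 = 125
[1] y-view keeps 8 columns → grid now 40
[2] x-view keeps 16 columns → grid now 28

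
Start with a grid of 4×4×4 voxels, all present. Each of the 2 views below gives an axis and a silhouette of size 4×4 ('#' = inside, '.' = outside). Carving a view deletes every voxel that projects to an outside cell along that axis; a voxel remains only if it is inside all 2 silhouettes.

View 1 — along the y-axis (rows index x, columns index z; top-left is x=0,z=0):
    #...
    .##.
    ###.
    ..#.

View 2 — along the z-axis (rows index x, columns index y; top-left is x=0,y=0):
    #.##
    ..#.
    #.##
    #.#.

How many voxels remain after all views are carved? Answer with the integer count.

|visual hull| = 16

before carving: 64 voxels (4×4×4)
  1. axis=1 (XZ plane), |mask|=7  ⇒  voxels=28
  2. axis=2 (XY plane), |mask|=9  ⇒  voxels=16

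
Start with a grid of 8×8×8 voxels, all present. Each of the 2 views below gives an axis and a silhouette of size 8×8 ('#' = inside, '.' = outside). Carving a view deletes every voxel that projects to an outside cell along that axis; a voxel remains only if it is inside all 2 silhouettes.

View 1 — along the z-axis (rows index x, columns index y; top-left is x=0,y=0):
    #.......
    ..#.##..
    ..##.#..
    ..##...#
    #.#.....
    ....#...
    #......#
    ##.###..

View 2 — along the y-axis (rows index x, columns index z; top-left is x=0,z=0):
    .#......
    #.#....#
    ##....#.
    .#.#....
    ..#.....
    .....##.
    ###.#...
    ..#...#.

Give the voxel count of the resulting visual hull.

|visual hull| = 47

initial block: 8^3 = 512
carve view 1 (along z, XY-mask fill 20/64): 160 voxels remain
carve view 2 (along y, XZ-mask fill 18/64): 47 voxels remain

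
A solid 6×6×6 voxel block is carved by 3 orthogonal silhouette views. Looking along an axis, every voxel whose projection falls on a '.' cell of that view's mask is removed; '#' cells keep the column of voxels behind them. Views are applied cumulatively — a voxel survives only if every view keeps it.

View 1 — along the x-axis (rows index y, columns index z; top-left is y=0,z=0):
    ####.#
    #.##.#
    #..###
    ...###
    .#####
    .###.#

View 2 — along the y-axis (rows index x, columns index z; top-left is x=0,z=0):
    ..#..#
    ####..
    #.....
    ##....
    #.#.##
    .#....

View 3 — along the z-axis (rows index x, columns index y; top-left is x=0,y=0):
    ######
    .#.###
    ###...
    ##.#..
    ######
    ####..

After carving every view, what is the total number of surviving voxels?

initial block: 6^3 = 216
[1] x-view keeps 25 columns → grid now 150
[2] y-view keeps 14 columns → grid now 54
[3] z-view keeps 26 columns → grid now 43

|visual hull| = 43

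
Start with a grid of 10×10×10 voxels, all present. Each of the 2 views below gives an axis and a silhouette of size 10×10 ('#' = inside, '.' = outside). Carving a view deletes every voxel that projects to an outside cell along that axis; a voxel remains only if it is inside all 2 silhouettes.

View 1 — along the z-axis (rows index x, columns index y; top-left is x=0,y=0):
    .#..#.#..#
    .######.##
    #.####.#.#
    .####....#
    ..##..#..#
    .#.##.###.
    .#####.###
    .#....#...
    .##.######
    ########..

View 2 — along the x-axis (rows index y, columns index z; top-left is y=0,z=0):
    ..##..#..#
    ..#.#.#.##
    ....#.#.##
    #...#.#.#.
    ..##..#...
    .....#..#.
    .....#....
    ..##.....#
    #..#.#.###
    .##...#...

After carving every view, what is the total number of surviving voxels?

205 voxels

before carving: 1000 voxels (10×10×10)
step 1: project along z, AND mask (60/100) → |grid| = 600
step 2: project along x, AND mask (35/100) → |grid| = 205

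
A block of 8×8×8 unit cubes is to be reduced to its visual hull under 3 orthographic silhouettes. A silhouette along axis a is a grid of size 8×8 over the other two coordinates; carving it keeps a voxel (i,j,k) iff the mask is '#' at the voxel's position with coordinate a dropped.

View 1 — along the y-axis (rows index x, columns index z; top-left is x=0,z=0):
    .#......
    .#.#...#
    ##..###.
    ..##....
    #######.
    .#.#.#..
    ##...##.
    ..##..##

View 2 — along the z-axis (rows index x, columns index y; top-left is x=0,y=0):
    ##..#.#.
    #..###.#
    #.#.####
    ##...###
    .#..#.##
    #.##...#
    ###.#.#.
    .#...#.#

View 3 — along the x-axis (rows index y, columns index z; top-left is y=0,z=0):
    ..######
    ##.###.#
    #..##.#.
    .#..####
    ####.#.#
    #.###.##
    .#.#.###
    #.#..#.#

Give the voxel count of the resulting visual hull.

|visual hull| = 81

initial block: 8^3 = 512
carve view 1 (along y, XZ-mask fill 29/64): 232 voxels remain
carve view 2 (along z, XY-mask fill 36/64): 131 voxels remain
carve view 3 (along x, YZ-mask fill 42/64): 81 voxels remain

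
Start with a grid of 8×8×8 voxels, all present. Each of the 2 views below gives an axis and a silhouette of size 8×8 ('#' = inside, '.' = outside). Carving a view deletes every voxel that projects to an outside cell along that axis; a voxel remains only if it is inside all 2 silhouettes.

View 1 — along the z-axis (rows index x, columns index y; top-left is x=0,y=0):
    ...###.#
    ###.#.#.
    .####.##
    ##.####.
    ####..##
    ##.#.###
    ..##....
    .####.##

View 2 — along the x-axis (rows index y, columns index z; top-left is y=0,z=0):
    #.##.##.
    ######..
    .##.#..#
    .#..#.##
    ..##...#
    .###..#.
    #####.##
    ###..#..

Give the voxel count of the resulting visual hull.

voxel count = 193

before carving: 512 voxels (8×8×8)
  1. axis=2 (XY plane), |mask|=41  ⇒  voxels=328
  2. axis=0 (YZ plane), |mask|=37  ⇒  voxels=193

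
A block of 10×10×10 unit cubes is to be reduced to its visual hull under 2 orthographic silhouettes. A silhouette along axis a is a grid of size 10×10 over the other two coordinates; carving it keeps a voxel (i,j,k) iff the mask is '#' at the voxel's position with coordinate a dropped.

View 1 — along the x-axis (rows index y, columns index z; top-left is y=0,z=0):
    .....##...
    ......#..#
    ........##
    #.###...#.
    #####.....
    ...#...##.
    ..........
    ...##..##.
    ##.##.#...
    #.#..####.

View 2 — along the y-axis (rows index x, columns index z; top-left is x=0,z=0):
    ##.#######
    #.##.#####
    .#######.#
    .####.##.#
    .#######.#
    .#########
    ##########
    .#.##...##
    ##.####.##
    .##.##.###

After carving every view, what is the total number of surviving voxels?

before carving: 1000 voxels (10×10×10)
  1. axis=0 (YZ plane), |mask|=34  ⇒  voxels=340
  2. axis=1 (XZ plane), |mask|=79  ⇒  voxels=263

voxel count = 263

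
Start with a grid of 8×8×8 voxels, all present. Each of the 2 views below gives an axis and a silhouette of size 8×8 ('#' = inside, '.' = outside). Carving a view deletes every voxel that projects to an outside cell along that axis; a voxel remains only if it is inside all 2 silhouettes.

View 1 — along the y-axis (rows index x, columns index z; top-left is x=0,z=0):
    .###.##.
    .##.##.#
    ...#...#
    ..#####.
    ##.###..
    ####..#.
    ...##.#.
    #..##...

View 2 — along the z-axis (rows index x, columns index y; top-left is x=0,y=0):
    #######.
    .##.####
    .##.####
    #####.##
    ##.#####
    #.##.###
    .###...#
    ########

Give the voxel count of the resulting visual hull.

initial block: 8^3 = 512
V1 y: intersect with XZ mask (33 set) -- 264 left
V2 z: intersect with XY mask (51 set) -- 213 left

voxel count = 213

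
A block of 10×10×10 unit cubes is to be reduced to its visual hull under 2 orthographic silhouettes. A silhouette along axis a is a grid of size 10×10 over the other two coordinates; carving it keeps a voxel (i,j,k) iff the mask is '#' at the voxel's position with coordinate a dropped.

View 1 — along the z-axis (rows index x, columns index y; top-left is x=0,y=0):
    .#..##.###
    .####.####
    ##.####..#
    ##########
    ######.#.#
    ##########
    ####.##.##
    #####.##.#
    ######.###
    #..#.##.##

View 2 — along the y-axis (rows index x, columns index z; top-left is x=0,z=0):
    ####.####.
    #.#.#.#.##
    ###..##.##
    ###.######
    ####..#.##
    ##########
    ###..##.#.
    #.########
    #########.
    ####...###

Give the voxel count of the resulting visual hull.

initial block: 10^3 = 1000
after view 1 [z-axis, 80 of 100 cells solid] → remaining = 800
after view 2 [y-axis, 78 of 100 cells solid] → remaining = 634

remaining voxels: 634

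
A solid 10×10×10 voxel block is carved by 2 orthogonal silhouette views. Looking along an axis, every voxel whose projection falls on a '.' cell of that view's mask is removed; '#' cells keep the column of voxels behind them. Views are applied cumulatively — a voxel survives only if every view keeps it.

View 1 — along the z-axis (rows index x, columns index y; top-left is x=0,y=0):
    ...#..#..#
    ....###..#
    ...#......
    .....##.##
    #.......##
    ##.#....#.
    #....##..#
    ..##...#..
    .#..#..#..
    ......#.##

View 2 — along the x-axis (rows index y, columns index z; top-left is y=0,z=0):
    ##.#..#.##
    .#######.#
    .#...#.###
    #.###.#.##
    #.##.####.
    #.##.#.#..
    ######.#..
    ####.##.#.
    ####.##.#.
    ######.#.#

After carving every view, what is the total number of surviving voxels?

initial block: 10^3 = 1000
  1. axis=2 (XY plane), |mask|=32  ⇒  voxels=320
  2. axis=0 (YZ plane), |mask|=67  ⇒  voxels=221

221 voxels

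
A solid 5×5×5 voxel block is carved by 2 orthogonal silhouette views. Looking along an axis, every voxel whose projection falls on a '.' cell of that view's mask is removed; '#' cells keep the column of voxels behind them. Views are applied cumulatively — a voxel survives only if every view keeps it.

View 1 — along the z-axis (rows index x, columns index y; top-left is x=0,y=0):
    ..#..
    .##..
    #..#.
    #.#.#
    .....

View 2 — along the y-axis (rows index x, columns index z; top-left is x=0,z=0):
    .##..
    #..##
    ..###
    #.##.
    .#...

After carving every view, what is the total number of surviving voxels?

before carving: 125 voxels (5×5×5)
carve view 1 (along z, XY-mask fill 8/25): 40 voxels remain
carve view 2 (along y, XZ-mask fill 12/25): 23 voxels remain

23 voxels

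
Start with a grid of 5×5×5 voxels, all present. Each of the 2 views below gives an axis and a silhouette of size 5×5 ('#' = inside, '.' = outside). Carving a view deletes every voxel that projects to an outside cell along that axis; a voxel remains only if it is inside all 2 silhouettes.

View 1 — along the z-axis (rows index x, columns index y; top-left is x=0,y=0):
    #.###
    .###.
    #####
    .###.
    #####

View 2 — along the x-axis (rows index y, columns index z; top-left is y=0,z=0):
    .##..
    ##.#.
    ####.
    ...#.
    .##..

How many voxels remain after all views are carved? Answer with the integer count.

initial block: 5^3 = 125
  1. axis=2 (XY plane), |mask|=20  ⇒  voxels=100
  2. axis=0 (YZ plane), |mask|=12  ⇒  voxels=49

remaining voxels: 49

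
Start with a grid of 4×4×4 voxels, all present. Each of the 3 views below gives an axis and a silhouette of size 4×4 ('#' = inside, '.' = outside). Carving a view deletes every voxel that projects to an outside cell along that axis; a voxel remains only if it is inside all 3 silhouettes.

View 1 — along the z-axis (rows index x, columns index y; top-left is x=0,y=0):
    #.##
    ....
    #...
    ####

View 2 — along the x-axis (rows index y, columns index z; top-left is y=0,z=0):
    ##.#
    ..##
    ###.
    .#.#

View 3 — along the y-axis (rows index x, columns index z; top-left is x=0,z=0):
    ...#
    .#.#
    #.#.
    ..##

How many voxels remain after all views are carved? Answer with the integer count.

|visual hull| = 8

full grid |V| = 64
carve view 1 (along z, XY-mask fill 8/16): 32 voxels remain
carve view 2 (along x, YZ-mask fill 10/16): 21 voxels remain
carve view 3 (along y, XZ-mask fill 7/16): 8 voxels remain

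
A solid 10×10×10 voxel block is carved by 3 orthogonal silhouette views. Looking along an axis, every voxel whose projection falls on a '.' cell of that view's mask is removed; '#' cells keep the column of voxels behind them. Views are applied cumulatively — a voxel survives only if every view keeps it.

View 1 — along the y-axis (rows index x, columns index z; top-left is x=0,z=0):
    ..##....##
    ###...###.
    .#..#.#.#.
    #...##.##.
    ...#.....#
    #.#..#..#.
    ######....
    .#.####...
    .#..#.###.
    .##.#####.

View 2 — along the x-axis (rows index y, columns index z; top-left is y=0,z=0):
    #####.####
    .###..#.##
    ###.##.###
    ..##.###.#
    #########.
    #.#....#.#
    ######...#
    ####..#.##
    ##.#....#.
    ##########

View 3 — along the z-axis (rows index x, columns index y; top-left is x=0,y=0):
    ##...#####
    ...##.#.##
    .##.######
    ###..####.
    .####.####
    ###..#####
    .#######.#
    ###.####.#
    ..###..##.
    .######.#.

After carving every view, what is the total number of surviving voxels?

initial block: 10^3 = 1000
step 1: project along y, AND mask (48/100) → |grid| = 480
step 2: project along x, AND mask (70/100) → |grid| = 331
step 3: project along z, AND mask (71/100) → |grid| = 227

voxel count = 227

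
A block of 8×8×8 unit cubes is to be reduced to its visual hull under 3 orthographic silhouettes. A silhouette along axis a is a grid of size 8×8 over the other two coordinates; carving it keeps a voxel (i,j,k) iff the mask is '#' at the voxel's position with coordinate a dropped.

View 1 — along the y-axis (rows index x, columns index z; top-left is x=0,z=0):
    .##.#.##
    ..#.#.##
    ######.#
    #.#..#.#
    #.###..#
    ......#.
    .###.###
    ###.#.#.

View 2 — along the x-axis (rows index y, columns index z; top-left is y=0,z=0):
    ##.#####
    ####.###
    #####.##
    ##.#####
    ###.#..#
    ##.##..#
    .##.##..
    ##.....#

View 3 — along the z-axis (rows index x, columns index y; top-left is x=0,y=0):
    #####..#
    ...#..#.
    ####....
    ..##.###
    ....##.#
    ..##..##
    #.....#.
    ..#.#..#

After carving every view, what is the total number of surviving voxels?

initial block: 8^3 = 512
[1] y-view keeps 37 columns → grid now 296
[2] x-view keeps 45 columns → grid now 207
[3] z-view keeps 29 columns → grid now 95

95 voxels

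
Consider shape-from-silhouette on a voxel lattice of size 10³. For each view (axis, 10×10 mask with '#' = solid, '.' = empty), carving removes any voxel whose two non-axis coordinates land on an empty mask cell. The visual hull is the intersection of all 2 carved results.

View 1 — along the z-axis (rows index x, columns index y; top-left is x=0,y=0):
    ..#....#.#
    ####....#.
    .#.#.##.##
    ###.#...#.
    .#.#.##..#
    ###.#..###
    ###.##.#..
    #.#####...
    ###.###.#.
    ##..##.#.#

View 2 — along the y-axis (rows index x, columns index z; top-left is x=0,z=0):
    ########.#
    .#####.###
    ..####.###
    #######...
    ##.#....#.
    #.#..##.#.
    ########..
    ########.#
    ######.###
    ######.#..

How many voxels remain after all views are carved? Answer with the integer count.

voxel count = 406

start: 10×10×10 = 1000 voxels
after view 1 [z-axis, 56 of 100 cells solid] → remaining = 560
after view 2 [y-axis, 73 of 100 cells solid] → remaining = 406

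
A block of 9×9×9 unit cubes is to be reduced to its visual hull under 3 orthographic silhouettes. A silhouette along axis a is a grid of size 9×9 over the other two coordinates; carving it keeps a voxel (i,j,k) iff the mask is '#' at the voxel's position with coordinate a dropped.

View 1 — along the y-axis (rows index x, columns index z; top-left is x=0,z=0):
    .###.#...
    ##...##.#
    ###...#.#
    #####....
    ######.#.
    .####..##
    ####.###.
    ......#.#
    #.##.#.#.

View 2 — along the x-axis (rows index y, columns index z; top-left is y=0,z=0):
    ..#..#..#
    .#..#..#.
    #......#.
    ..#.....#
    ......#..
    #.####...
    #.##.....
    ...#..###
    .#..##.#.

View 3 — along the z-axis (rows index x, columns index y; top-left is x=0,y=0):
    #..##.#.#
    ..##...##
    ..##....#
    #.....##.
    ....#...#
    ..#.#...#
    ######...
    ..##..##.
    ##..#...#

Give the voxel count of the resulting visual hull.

remaining voxels: 50

initial block: 9^3 = 729
step 1: project along y, AND mask (46/81) → |grid| = 414
step 2: project along x, AND mask (27/81) → |grid| = 138
step 3: project along z, AND mask (34/81) → |grid| = 50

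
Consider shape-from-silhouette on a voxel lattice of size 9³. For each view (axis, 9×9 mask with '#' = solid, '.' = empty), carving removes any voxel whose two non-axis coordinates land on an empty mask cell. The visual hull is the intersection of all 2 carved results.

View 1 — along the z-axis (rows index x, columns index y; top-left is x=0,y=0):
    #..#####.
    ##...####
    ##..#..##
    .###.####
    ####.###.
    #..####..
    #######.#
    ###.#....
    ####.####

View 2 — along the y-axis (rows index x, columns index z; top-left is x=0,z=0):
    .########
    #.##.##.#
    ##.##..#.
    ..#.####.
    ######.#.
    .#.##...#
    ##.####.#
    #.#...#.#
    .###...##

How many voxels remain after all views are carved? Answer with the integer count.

remaining voxels: 325

full grid |V| = 729
  1. axis=2 (XY plane), |mask|=56  ⇒  voxels=504
  2. axis=1 (XZ plane), |mask|=51  ⇒  voxels=325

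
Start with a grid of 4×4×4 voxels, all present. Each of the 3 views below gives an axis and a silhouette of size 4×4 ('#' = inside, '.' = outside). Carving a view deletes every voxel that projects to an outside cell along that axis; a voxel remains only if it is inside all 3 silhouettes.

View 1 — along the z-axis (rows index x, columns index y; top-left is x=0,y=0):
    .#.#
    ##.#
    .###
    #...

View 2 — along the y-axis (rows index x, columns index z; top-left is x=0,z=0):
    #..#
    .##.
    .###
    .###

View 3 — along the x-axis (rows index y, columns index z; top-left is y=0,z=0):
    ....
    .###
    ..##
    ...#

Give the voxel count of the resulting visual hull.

|visual hull| = 10

start: 4×4×4 = 64 voxels
  1. axis=2 (XY plane), |mask|=9  ⇒  voxels=36
  2. axis=1 (XZ plane), |mask|=10  ⇒  voxels=22
  3. axis=0 (YZ plane), |mask|=6  ⇒  voxels=10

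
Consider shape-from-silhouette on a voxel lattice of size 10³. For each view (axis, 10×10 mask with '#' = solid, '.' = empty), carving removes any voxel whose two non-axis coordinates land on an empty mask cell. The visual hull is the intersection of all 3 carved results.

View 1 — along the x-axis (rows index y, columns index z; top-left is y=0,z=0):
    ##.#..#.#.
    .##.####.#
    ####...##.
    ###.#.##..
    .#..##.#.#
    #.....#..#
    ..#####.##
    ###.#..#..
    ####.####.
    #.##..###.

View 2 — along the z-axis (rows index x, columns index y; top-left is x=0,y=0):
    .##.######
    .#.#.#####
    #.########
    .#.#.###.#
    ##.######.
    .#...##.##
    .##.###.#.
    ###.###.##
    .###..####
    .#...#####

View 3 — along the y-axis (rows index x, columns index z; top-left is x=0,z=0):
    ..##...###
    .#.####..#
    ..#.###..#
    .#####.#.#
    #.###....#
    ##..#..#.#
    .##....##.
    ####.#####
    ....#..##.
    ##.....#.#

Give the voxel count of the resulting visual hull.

initial block: 10^3 = 1000
[1] x-view keeps 58 columns → grid now 580
[2] z-view keeps 70 columns → grid now 415
[3] y-view keeps 53 columns → grid now 214

|visual hull| = 214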